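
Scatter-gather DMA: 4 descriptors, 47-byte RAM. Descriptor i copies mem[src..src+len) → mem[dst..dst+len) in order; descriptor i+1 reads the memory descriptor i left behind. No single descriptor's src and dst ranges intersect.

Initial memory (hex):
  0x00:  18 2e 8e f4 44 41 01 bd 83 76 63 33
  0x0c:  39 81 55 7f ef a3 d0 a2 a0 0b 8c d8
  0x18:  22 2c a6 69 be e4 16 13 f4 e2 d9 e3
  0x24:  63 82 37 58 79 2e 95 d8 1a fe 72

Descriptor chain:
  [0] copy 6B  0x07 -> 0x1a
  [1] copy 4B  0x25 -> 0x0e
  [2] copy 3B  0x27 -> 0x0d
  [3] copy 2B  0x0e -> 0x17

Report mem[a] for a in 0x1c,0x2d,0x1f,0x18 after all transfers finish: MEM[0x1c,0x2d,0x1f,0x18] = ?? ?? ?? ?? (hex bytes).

MEM[0x1c,0x2d,0x1f,0x18] = 76 fe 39 2e

D0: mem[0x1a..0x1f] <- [bd 83 76 63 33 39]
D1: mem[0x0e..0x11] <- [82 37 58 79]
D2: mem[0x0d..0x0f] <- [58 79 2e]
D3: mem[0x17..0x18] <- [79 2e]
query mem[0x1c]=0x76, mem[0x2d]=0xfe, mem[0x1f]=0x39, mem[0x18]=0x2e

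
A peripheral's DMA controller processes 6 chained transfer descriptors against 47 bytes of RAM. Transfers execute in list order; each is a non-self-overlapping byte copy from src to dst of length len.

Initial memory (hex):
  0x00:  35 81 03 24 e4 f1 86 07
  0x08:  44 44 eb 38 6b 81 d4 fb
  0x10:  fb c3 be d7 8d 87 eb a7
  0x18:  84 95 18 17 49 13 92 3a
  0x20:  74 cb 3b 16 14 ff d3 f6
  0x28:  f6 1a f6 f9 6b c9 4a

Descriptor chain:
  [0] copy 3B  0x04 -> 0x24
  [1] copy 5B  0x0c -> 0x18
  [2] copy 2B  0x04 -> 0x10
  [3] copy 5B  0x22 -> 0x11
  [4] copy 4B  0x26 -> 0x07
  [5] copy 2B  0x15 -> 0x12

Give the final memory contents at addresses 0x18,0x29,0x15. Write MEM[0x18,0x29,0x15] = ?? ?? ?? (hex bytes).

MEM[0x18,0x29,0x15] = 6b 1a 86

[0] 0x04->0x24 len=3 : e4 f1 86
[1] 0x0c->0x18 len=5 : 6b 81 d4 fb fb
[2] 0x04->0x10 len=2 : e4 f1
[3] 0x22->0x11 len=5 : 3b 16 e4 f1 86
[4] 0x26->0x07 len=4 : 86 f6 f6 1a
[5] 0x15->0x12 len=2 : 86 eb
query mem[0x18]=0x6b, mem[0x29]=0x1a, mem[0x15]=0x86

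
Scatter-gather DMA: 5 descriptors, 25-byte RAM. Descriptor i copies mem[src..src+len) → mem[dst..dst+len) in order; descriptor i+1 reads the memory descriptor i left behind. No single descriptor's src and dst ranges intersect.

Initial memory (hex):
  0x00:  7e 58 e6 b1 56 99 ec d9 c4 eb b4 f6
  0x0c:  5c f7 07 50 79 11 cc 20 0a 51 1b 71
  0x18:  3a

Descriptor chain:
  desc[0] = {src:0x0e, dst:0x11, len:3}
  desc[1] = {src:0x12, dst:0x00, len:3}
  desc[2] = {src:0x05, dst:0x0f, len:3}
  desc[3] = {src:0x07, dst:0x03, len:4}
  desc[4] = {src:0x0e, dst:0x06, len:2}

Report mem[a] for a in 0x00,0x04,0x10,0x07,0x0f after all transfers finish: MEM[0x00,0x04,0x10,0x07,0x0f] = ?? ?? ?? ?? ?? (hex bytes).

D0: mem[0x11..0x13] <- [07 50 79]
D1: mem[0x00..0x02] <- [50 79 0a]
D2: mem[0x0f..0x11] <- [99 ec d9]
D3: mem[0x03..0x06] <- [d9 c4 eb b4]
D4: mem[0x06..0x07] <- [07 99]
query mem[0x00]=0x50, mem[0x04]=0xc4, mem[0x10]=0xec, mem[0x07]=0x99, mem[0x0f]=0x99

MEM[0x00,0x04,0x10,0x07,0x0f] = 50 c4 ec 99 99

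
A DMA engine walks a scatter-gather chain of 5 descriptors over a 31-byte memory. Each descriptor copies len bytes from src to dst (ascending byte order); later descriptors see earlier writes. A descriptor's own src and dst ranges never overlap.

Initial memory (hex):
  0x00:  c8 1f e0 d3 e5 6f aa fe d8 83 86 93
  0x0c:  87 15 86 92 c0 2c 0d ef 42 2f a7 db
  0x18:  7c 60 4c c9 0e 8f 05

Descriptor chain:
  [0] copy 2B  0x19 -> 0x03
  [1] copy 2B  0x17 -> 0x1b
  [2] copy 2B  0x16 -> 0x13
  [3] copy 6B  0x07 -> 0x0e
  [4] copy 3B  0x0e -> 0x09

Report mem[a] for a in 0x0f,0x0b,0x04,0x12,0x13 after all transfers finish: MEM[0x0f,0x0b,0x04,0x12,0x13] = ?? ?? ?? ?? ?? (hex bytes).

MEM[0x0f,0x0b,0x04,0x12,0x13] = d8 83 4c 93 87

[0] 0x19->0x03 len=2 : 60 4c
[1] 0x17->0x1b len=2 : db 7c
[2] 0x16->0x13 len=2 : a7 db
[3] 0x07->0x0e len=6 : fe d8 83 86 93 87
[4] 0x0e->0x09 len=3 : fe d8 83
query mem[0x0f]=0xd8, mem[0x0b]=0x83, mem[0x04]=0x4c, mem[0x12]=0x93, mem[0x13]=0x87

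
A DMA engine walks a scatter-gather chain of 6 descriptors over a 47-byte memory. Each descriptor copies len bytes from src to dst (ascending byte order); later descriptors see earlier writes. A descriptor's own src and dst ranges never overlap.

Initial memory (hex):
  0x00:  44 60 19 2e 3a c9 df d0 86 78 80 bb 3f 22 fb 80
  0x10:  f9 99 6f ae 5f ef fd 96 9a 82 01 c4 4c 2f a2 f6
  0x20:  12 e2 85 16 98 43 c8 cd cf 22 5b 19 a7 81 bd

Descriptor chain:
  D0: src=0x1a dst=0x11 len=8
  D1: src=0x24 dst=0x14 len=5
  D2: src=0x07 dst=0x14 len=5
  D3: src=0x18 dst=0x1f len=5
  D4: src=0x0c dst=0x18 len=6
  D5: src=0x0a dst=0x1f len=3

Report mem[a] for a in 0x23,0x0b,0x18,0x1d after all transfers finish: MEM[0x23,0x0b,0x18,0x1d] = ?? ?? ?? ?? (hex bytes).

MEM[0x23,0x0b,0x18,0x1d] = 4c bb 3f 01

[0] 0x1a->0x11 len=8 : 01 c4 4c 2f a2 f6 12 e2
[1] 0x24->0x14 len=5 : 98 43 c8 cd cf
[2] 0x07->0x14 len=5 : d0 86 78 80 bb
[3] 0x18->0x1f len=5 : bb 82 01 c4 4c
[4] 0x0c->0x18 len=6 : 3f 22 fb 80 f9 01
[5] 0x0a->0x1f len=3 : 80 bb 3f
query mem[0x23]=0x4c, mem[0x0b]=0xbb, mem[0x18]=0x3f, mem[0x1d]=0x01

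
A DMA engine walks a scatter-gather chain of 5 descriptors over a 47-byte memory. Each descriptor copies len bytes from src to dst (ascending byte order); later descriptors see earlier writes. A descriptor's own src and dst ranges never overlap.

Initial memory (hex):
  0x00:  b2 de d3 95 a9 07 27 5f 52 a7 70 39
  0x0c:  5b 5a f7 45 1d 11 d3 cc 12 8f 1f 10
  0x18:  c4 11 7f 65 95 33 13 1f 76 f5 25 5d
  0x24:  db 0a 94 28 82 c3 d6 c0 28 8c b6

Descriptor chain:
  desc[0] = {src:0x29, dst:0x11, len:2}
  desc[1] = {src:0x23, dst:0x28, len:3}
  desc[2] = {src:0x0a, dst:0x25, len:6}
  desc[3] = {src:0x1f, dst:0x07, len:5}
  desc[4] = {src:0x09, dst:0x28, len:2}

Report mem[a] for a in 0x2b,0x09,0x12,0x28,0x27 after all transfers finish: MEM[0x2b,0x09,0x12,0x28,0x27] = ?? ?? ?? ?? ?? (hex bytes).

MEM[0x2b,0x09,0x12,0x28,0x27] = c0 f5 d6 f5 5b

#0 dst[0x11+2] := {0xc3,0xd6}
#1 dst[0x28+3] := {0x5d,0xdb,0x0a}
#2 dst[0x25+6] := {0x70,0x39,0x5b,0x5a,0xf7,0x45}
#3 dst[0x07+5] := {0x1f,0x76,0xf5,0x25,0x5d}
#4 dst[0x28+2] := {0xf5,0x25}
query mem[0x2b]=0xc0, mem[0x09]=0xf5, mem[0x12]=0xd6, mem[0x28]=0xf5, mem[0x27]=0x5b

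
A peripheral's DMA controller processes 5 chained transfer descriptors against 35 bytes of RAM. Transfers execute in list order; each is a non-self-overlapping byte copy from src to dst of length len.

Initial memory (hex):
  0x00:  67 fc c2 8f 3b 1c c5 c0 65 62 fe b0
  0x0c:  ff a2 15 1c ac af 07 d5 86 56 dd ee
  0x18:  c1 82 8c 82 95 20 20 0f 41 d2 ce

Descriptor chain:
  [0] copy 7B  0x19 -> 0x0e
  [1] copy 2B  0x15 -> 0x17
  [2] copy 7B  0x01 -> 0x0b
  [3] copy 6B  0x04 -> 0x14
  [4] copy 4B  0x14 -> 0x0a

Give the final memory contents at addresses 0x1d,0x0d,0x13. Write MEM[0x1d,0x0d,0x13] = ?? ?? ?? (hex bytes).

  after D0: wrote 7B at 0x0e = 828c829520200f
  after D1: wrote 2B at 0x17 = 56dd
  after D2: wrote 7B at 0x0b = fcc28f3b1cc5c0
  after D3: wrote 6B at 0x14 = 3b1cc5c06562
  after D4: wrote 4B at 0x0a = 3b1cc5c0
query mem[0x1d]=0x20, mem[0x0d]=0xc0, mem[0x13]=0x20

MEM[0x1d,0x0d,0x13] = 20 c0 20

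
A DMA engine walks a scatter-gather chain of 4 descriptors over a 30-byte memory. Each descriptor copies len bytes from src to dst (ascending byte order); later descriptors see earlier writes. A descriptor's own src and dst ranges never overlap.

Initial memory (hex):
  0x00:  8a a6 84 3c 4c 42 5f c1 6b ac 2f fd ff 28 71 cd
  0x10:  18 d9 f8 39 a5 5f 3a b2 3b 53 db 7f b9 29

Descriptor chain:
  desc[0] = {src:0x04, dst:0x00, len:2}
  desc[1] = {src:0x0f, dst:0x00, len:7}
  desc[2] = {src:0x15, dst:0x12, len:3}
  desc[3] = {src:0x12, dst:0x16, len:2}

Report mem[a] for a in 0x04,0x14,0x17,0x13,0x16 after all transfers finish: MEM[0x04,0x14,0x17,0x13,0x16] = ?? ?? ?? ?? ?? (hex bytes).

MEM[0x04,0x14,0x17,0x13,0x16] = 39 b2 3a 3a 5f

  after D0: wrote 2B at 0x00 = 4c42
  after D1: wrote 7B at 0x00 = cd18d9f839a55f
  after D2: wrote 3B at 0x12 = 5f3ab2
  after D3: wrote 2B at 0x16 = 5f3a
query mem[0x04]=0x39, mem[0x14]=0xb2, mem[0x17]=0x3a, mem[0x13]=0x3a, mem[0x16]=0x5f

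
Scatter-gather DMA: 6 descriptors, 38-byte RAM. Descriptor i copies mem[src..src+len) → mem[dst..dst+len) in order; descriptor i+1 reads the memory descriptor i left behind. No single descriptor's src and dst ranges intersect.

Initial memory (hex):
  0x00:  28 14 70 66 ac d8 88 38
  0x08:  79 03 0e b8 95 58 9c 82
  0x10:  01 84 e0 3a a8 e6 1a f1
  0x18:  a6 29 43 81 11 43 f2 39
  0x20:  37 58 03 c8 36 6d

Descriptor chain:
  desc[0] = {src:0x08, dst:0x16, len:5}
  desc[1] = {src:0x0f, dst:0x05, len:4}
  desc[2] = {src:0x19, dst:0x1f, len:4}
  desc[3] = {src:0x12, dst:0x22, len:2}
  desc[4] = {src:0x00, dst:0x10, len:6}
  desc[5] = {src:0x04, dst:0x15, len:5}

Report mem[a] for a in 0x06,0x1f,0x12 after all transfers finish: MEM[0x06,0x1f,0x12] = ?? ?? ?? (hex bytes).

  after D0: wrote 5B at 0x16 = 79030eb895
  after D1: wrote 4B at 0x05 = 820184e0
  after D2: wrote 4B at 0x1f = b8958111
  after D3: wrote 2B at 0x22 = e03a
  after D4: wrote 6B at 0x10 = 28147066ac82
  after D5: wrote 5B at 0x15 = ac820184e0
query mem[0x06]=0x01, mem[0x1f]=0xb8, mem[0x12]=0x70

MEM[0x06,0x1f,0x12] = 01 b8 70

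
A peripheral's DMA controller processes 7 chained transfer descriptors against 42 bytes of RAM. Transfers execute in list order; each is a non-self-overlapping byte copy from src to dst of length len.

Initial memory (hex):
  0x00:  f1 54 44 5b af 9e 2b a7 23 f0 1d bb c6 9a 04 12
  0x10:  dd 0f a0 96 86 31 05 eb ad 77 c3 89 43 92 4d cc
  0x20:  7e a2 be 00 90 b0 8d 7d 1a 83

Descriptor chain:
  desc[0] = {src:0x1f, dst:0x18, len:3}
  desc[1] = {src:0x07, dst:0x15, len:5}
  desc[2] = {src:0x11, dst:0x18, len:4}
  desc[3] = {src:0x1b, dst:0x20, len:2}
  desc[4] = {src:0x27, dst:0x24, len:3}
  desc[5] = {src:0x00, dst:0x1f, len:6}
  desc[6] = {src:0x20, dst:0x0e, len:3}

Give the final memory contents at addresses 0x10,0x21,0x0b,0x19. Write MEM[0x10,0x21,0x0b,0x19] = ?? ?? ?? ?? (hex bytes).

  after D0: wrote 3B at 0x18 = cc7ea2
  after D1: wrote 5B at 0x15 = a723f01dbb
  after D2: wrote 4B at 0x18 = 0fa09686
  after D3: wrote 2B at 0x20 = 8643
  after D4: wrote 3B at 0x24 = 7d1a83
  after D5: wrote 6B at 0x1f = f154445baf9e
  after D6: wrote 3B at 0x0e = 54445b
query mem[0x10]=0x5b, mem[0x21]=0x44, mem[0x0b]=0xbb, mem[0x19]=0xa0

MEM[0x10,0x21,0x0b,0x19] = 5b 44 bb a0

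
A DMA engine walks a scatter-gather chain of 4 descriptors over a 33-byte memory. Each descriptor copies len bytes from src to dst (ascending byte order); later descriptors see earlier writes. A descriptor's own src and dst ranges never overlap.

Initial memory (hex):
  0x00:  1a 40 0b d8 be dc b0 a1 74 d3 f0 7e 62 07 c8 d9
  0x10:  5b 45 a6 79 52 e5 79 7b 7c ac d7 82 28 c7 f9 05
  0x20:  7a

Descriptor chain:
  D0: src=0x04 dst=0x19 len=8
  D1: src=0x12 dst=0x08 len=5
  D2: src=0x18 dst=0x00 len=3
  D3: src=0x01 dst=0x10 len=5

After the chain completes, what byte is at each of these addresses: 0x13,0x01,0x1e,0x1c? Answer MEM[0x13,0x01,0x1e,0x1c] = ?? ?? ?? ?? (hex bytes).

[0] 0x04->0x19 len=8 : be dc b0 a1 74 d3 f0 7e
[1] 0x12->0x08 len=5 : a6 79 52 e5 79
[2] 0x18->0x00 len=3 : 7c be dc
[3] 0x01->0x10 len=5 : be dc d8 be dc
query mem[0x13]=0xbe, mem[0x01]=0xbe, mem[0x1e]=0xd3, mem[0x1c]=0xa1

MEM[0x13,0x01,0x1e,0x1c] = be be d3 a1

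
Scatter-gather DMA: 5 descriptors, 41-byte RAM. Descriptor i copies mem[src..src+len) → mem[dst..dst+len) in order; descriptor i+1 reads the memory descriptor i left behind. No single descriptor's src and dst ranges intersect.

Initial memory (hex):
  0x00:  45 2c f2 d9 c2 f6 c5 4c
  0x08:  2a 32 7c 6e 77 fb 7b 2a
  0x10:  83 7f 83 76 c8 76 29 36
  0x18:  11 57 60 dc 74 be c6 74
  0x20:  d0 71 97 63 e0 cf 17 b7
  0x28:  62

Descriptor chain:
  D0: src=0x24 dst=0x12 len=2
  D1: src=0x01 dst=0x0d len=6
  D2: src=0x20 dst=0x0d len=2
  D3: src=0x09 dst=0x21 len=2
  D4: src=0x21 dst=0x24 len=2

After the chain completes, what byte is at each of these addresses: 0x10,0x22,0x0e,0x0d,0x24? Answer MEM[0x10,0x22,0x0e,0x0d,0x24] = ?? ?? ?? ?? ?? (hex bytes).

[0] 0x24->0x12 len=2 : e0 cf
[1] 0x01->0x0d len=6 : 2c f2 d9 c2 f6 c5
[2] 0x20->0x0d len=2 : d0 71
[3] 0x09->0x21 len=2 : 32 7c
[4] 0x21->0x24 len=2 : 32 7c
query mem[0x10]=0xc2, mem[0x22]=0x7c, mem[0x0e]=0x71, mem[0x0d]=0xd0, mem[0x24]=0x32

MEM[0x10,0x22,0x0e,0x0d,0x24] = c2 7c 71 d0 32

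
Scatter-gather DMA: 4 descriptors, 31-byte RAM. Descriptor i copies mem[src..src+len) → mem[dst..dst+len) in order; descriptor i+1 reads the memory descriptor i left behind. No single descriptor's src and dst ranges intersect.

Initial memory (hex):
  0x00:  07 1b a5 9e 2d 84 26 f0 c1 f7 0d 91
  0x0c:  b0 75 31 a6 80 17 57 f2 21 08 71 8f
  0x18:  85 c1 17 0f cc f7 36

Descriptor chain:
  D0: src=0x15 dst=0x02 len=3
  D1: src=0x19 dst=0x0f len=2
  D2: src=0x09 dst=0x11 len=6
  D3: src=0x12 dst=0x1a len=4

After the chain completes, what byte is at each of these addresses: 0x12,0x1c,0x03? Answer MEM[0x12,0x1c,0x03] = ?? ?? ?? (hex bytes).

#0 dst[0x02+3] := {0x08,0x71,0x8f}
#1 dst[0x0f+2] := {0xc1,0x17}
#2 dst[0x11+6] := {0xf7,0x0d,0x91,0xb0,0x75,0x31}
#3 dst[0x1a+4] := {0x0d,0x91,0xb0,0x75}
query mem[0x12]=0x0d, mem[0x1c]=0xb0, mem[0x03]=0x71

MEM[0x12,0x1c,0x03] = 0d b0 71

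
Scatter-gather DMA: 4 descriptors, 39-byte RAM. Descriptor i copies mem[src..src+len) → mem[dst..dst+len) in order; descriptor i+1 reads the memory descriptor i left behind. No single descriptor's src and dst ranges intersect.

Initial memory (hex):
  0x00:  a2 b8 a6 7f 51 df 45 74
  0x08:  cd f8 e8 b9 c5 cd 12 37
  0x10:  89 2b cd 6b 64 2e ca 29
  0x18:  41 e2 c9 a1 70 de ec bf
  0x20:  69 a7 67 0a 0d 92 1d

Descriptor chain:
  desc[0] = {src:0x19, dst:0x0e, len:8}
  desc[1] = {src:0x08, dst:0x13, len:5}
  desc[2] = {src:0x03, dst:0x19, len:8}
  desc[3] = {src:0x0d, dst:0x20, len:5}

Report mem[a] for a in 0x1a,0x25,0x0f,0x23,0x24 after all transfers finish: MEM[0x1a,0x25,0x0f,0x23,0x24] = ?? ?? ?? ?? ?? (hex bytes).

MEM[0x1a,0x25,0x0f,0x23,0x24] = 51 92 c9 a1 70

  after D0: wrote 8B at 0x0e = e2c9a170deecbf69
  after D1: wrote 5B at 0x13 = cdf8e8b9c5
  after D2: wrote 8B at 0x19 = 7f51df4574cdf8e8
  after D3: wrote 5B at 0x20 = cde2c9a170
query mem[0x1a]=0x51, mem[0x25]=0x92, mem[0x0f]=0xc9, mem[0x23]=0xa1, mem[0x24]=0x70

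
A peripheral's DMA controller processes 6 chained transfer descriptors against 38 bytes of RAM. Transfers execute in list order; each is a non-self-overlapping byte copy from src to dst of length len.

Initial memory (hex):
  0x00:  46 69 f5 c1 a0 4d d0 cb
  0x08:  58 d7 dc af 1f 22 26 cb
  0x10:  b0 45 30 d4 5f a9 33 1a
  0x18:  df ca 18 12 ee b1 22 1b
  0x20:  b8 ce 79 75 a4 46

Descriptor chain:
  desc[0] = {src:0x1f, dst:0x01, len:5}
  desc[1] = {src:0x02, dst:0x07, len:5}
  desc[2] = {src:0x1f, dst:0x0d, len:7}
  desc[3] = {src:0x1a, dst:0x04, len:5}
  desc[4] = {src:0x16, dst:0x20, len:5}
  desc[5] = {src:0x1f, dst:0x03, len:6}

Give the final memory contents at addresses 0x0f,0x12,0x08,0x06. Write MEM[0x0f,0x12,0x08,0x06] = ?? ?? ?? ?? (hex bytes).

#0 dst[0x01+5] := {0x1b,0xb8,0xce,0x79,0x75}
#1 dst[0x07+5] := {0xb8,0xce,0x79,0x75,0xd0}
#2 dst[0x0d+7] := {0x1b,0xb8,0xce,0x79,0x75,0xa4,0x46}
#3 dst[0x04+5] := {0x18,0x12,0xee,0xb1,0x22}
#4 dst[0x20+5] := {0x33,0x1a,0xdf,0xca,0x18}
#5 dst[0x03+6] := {0x1b,0x33,0x1a,0xdf,0xca,0x18}
query mem[0x0f]=0xce, mem[0x12]=0xa4, mem[0x08]=0x18, mem[0x06]=0xdf

MEM[0x0f,0x12,0x08,0x06] = ce a4 18 df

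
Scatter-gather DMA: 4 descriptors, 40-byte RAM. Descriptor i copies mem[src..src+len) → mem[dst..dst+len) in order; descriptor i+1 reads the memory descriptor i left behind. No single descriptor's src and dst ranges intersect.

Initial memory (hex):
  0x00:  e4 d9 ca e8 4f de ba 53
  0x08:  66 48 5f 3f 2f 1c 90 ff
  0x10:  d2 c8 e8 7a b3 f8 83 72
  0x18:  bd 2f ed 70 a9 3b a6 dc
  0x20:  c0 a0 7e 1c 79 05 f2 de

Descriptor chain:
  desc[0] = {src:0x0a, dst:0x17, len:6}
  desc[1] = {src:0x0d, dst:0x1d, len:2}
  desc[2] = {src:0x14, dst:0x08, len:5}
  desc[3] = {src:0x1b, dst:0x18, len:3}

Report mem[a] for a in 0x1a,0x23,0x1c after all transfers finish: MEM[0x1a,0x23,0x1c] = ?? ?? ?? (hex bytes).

D0: mem[0x17..0x1c] <- [5f 3f 2f 1c 90 ff]
D1: mem[0x1d..0x1e] <- [1c 90]
D2: mem[0x08..0x0c] <- [b3 f8 83 5f 3f]
D3: mem[0x18..0x1a] <- [90 ff 1c]
query mem[0x1a]=0x1c, mem[0x23]=0x1c, mem[0x1c]=0xff

MEM[0x1a,0x23,0x1c] = 1c 1c ff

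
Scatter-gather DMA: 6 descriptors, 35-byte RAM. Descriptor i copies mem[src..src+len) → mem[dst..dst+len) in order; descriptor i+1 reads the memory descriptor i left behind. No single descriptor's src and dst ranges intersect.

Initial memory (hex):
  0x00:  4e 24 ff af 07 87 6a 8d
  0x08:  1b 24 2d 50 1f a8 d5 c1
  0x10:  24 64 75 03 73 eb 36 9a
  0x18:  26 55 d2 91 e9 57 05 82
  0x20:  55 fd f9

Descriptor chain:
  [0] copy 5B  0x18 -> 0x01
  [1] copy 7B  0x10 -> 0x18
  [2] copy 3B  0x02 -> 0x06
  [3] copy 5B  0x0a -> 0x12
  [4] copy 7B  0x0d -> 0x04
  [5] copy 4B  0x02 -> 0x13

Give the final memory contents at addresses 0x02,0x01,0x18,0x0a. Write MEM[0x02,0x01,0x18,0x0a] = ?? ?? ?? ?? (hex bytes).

MEM[0x02,0x01,0x18,0x0a] = 55 26 24 50

  after D0: wrote 5B at 0x01 = 2655d291e9
  after D1: wrote 7B at 0x18 = 2464750373eb36
  after D2: wrote 3B at 0x06 = 55d291
  after D3: wrote 5B at 0x12 = 2d501fa8d5
  after D4: wrote 7B at 0x04 = a8d5c124642d50
  after D5: wrote 4B at 0x13 = 55d2a8d5
query mem[0x02]=0x55, mem[0x01]=0x26, mem[0x18]=0x24, mem[0x0a]=0x50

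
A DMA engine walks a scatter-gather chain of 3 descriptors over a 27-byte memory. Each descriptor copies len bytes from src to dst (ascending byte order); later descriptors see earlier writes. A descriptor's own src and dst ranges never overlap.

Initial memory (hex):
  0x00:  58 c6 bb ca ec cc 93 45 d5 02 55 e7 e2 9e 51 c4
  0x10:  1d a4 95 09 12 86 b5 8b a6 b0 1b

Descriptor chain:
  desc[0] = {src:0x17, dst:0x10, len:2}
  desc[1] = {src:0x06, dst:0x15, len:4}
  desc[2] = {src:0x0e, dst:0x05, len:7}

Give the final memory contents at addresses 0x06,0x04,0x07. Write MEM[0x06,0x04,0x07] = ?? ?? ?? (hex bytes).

MEM[0x06,0x04,0x07] = c4 ec 8b

D0: mem[0x10..0x11] <- [8b a6]
D1: mem[0x15..0x18] <- [93 45 d5 02]
D2: mem[0x05..0x0b] <- [51 c4 8b a6 95 09 12]
query mem[0x06]=0xc4, mem[0x04]=0xec, mem[0x07]=0x8b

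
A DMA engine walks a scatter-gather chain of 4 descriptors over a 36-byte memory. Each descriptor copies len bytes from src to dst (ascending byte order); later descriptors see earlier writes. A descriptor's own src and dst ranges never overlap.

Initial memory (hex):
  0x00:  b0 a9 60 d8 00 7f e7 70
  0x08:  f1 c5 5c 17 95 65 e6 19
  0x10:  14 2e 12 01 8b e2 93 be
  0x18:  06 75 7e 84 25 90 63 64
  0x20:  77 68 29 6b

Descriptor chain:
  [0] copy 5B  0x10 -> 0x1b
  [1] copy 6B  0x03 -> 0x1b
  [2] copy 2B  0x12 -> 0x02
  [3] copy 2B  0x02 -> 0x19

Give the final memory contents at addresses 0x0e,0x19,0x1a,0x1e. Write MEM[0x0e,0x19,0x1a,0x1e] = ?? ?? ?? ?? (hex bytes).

MEM[0x0e,0x19,0x1a,0x1e] = e6 12 01 e7

[0] 0x10->0x1b len=5 : 14 2e 12 01 8b
[1] 0x03->0x1b len=6 : d8 00 7f e7 70 f1
[2] 0x12->0x02 len=2 : 12 01
[3] 0x02->0x19 len=2 : 12 01
query mem[0x0e]=0xe6, mem[0x19]=0x12, mem[0x1a]=0x01, mem[0x1e]=0xe7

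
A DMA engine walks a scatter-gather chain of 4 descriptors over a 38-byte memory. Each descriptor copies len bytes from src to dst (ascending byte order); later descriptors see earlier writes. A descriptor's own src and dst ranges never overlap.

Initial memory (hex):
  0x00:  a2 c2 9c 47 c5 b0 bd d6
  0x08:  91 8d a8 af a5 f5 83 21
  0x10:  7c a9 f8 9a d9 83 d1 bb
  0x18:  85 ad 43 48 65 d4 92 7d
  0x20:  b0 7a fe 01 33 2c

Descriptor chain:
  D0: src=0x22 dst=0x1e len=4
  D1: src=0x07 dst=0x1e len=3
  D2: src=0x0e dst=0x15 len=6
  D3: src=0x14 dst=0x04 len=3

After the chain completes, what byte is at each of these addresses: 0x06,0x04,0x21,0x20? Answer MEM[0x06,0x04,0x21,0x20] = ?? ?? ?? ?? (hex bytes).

#0 dst[0x1e+4] := {0xfe,0x01,0x33,0x2c}
#1 dst[0x1e+3] := {0xd6,0x91,0x8d}
#2 dst[0x15+6] := {0x83,0x21,0x7c,0xa9,0xf8,0x9a}
#3 dst[0x04+3] := {0xd9,0x83,0x21}
query mem[0x06]=0x21, mem[0x04]=0xd9, mem[0x21]=0x2c, mem[0x20]=0x8d

MEM[0x06,0x04,0x21,0x20] = 21 d9 2c 8d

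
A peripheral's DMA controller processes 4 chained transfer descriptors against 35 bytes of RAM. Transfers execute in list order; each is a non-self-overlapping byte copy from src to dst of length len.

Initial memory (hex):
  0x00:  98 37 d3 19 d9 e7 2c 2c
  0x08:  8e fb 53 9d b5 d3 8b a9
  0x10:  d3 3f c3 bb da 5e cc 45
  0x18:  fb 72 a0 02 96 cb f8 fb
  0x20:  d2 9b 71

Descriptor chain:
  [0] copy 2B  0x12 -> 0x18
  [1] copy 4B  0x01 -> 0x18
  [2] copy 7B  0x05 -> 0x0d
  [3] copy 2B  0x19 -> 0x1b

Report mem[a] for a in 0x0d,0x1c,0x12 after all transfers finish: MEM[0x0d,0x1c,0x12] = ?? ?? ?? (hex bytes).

MEM[0x0d,0x1c,0x12] = e7 19 53

#0 dst[0x18+2] := {0xc3,0xbb}
#1 dst[0x18+4] := {0x37,0xd3,0x19,0xd9}
#2 dst[0x0d+7] := {0xe7,0x2c,0x2c,0x8e,0xfb,0x53,0x9d}
#3 dst[0x1b+2] := {0xd3,0x19}
query mem[0x0d]=0xe7, mem[0x1c]=0x19, mem[0x12]=0x53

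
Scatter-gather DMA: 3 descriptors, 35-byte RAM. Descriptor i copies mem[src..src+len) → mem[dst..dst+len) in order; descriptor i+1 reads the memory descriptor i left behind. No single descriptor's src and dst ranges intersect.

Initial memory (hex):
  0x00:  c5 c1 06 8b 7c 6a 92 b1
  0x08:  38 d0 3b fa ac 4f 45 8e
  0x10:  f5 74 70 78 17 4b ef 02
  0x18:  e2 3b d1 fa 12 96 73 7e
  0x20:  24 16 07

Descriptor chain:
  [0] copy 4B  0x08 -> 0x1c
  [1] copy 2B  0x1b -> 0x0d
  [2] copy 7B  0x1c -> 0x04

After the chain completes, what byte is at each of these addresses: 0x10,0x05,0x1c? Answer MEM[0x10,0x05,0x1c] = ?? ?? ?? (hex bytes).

D0: mem[0x1c..0x1f] <- [38 d0 3b fa]
D1: mem[0x0d..0x0e] <- [fa 38]
D2: mem[0x04..0x0a] <- [38 d0 3b fa 24 16 07]
query mem[0x10]=0xf5, mem[0x05]=0xd0, mem[0x1c]=0x38

MEM[0x10,0x05,0x1c] = f5 d0 38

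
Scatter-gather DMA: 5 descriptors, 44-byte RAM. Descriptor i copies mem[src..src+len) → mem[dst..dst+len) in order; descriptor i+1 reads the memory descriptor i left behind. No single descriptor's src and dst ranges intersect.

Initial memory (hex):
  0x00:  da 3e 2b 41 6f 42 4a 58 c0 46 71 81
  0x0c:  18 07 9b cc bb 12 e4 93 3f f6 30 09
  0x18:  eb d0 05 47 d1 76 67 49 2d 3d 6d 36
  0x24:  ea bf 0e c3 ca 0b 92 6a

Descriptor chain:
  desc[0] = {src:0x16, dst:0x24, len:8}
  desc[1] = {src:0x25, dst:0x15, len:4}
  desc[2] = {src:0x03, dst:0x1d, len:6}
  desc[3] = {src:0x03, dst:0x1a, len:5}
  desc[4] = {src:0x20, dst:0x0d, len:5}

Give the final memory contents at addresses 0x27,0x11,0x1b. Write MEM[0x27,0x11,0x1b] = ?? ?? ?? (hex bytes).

D0: mem[0x24..0x2b] <- [30 09 eb d0 05 47 d1 76]
D1: mem[0x15..0x18] <- [09 eb d0 05]
D2: mem[0x1d..0x22] <- [41 6f 42 4a 58 c0]
D3: mem[0x1a..0x1e] <- [41 6f 42 4a 58]
D4: mem[0x0d..0x11] <- [4a 58 c0 36 30]
query mem[0x27]=0xd0, mem[0x11]=0x30, mem[0x1b]=0x6f

MEM[0x27,0x11,0x1b] = d0 30 6f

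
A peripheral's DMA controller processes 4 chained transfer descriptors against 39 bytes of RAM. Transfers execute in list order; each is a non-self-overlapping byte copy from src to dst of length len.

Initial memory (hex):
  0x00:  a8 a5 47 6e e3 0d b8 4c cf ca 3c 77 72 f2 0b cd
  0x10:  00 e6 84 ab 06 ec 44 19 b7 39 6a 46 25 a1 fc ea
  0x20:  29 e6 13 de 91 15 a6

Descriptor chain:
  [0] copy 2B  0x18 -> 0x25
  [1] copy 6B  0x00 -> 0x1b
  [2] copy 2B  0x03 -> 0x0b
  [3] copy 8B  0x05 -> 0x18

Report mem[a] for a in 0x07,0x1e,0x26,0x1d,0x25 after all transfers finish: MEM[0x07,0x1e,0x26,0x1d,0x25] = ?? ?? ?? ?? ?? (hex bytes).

MEM[0x07,0x1e,0x26,0x1d,0x25] = 4c 6e 39 3c b7

[0] 0x18->0x25 len=2 : b7 39
[1] 0x00->0x1b len=6 : a8 a5 47 6e e3 0d
[2] 0x03->0x0b len=2 : 6e e3
[3] 0x05->0x18 len=8 : 0d b8 4c cf ca 3c 6e e3
query mem[0x07]=0x4c, mem[0x1e]=0x6e, mem[0x26]=0x39, mem[0x1d]=0x3c, mem[0x25]=0xb7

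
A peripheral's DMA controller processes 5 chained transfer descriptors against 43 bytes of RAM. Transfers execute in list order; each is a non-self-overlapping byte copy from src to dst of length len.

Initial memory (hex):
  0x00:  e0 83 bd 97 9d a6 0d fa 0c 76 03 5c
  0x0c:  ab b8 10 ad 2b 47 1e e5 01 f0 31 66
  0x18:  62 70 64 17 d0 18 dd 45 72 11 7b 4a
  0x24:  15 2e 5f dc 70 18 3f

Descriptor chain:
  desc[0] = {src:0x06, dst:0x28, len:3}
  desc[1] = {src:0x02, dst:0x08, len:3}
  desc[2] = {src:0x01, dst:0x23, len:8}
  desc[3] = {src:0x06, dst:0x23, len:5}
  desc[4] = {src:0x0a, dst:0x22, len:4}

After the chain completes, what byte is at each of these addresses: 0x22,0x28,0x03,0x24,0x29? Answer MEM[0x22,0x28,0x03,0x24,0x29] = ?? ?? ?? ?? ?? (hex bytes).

MEM[0x22,0x28,0x03,0x24,0x29] = 9d 0d 97 ab fa

D0: mem[0x28..0x2a] <- [0d fa 0c]
D1: mem[0x08..0x0a] <- [bd 97 9d]
D2: mem[0x23..0x2a] <- [83 bd 97 9d a6 0d fa bd]
D3: mem[0x23..0x27] <- [0d fa bd 97 9d]
D4: mem[0x22..0x25] <- [9d 5c ab b8]
query mem[0x22]=0x9d, mem[0x28]=0x0d, mem[0x03]=0x97, mem[0x24]=0xab, mem[0x29]=0xfa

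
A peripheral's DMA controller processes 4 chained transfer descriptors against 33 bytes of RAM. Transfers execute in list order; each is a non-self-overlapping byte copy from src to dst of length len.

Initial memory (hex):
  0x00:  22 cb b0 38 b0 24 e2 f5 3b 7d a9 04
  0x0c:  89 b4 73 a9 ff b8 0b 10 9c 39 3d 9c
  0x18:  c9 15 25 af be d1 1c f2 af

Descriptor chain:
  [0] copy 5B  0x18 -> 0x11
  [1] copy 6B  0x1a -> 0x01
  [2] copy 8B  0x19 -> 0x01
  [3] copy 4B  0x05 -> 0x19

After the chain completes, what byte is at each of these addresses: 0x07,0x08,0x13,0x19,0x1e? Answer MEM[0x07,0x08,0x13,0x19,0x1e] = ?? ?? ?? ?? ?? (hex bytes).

#0 dst[0x11+5] := {0xc9,0x15,0x25,0xaf,0xbe}
#1 dst[0x01+6] := {0x25,0xaf,0xbe,0xd1,0x1c,0xf2}
#2 dst[0x01+8] := {0x15,0x25,0xaf,0xbe,0xd1,0x1c,0xf2,0xaf}
#3 dst[0x19+4] := {0xd1,0x1c,0xf2,0xaf}
query mem[0x07]=0xf2, mem[0x08]=0xaf, mem[0x13]=0x25, mem[0x19]=0xd1, mem[0x1e]=0x1c

MEM[0x07,0x08,0x13,0x19,0x1e] = f2 af 25 d1 1c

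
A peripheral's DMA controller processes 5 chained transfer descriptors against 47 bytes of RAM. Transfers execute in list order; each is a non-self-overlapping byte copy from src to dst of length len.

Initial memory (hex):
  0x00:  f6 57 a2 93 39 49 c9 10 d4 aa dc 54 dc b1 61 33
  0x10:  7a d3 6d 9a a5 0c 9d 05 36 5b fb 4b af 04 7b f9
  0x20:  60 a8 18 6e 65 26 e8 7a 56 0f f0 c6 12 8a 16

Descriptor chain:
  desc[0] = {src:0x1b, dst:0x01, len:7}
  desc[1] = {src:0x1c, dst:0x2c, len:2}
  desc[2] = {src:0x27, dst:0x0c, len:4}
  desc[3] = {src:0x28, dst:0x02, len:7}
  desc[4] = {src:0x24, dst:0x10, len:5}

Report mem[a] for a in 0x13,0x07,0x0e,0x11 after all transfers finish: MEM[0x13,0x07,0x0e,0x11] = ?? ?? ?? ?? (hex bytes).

#0 dst[0x01+7] := {0x4b,0xaf,0x04,0x7b,0xf9,0x60,0xa8}
#1 dst[0x2c+2] := {0xaf,0x04}
#2 dst[0x0c+4] := {0x7a,0x56,0x0f,0xf0}
#3 dst[0x02+7] := {0x56,0x0f,0xf0,0xc6,0xaf,0x04,0x16}
#4 dst[0x10+5] := {0x65,0x26,0xe8,0x7a,0x56}
query mem[0x13]=0x7a, mem[0x07]=0x04, mem[0x0e]=0x0f, mem[0x11]=0x26

MEM[0x13,0x07,0x0e,0x11] = 7a 04 0f 26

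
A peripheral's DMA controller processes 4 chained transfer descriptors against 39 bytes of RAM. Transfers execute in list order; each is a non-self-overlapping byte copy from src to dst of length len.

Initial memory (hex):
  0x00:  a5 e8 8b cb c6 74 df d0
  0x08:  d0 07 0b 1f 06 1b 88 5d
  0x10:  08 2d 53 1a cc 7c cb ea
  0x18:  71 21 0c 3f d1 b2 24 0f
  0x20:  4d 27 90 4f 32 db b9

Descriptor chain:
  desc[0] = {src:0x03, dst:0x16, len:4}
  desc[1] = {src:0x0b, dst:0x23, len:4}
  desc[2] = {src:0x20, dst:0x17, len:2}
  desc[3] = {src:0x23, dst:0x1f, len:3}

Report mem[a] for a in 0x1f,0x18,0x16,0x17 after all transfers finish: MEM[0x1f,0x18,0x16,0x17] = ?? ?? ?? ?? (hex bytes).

MEM[0x1f,0x18,0x16,0x17] = 1f 27 cb 4d

D0: mem[0x16..0x19] <- [cb c6 74 df]
D1: mem[0x23..0x26] <- [1f 06 1b 88]
D2: mem[0x17..0x18] <- [4d 27]
D3: mem[0x1f..0x21] <- [1f 06 1b]
query mem[0x1f]=0x1f, mem[0x18]=0x27, mem[0x16]=0xcb, mem[0x17]=0x4d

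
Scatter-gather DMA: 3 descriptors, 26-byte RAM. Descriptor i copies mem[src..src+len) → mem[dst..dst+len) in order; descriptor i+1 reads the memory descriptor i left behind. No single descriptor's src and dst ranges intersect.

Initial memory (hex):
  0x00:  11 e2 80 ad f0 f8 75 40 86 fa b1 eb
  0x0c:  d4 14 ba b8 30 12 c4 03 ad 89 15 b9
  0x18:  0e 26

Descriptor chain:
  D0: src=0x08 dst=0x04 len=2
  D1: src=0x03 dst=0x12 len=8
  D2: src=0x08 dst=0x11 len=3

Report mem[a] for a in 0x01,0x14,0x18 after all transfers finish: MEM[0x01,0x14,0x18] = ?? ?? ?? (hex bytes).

MEM[0x01,0x14,0x18] = e2 fa fa

#0 dst[0x04+2] := {0x86,0xfa}
#1 dst[0x12+8] := {0xad,0x86,0xfa,0x75,0x40,0x86,0xfa,0xb1}
#2 dst[0x11+3] := {0x86,0xfa,0xb1}
query mem[0x01]=0xe2, mem[0x14]=0xfa, mem[0x18]=0xfa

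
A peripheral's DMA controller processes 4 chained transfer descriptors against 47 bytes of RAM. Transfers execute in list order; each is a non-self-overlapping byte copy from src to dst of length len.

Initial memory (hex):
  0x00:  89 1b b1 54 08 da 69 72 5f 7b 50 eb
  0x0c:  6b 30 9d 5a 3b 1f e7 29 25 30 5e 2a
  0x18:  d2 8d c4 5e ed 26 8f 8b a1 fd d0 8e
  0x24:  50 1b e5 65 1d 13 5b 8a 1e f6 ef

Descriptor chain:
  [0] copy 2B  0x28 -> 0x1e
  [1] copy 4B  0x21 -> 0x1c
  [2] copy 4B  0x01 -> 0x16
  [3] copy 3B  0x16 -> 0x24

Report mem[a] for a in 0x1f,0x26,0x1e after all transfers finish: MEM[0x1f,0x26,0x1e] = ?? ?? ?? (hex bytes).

#0 dst[0x1e+2] := {0x1d,0x13}
#1 dst[0x1c+4] := {0xfd,0xd0,0x8e,0x50}
#2 dst[0x16+4] := {0x1b,0xb1,0x54,0x08}
#3 dst[0x24+3] := {0x1b,0xb1,0x54}
query mem[0x1f]=0x50, mem[0x26]=0x54, mem[0x1e]=0x8e

MEM[0x1f,0x26,0x1e] = 50 54 8e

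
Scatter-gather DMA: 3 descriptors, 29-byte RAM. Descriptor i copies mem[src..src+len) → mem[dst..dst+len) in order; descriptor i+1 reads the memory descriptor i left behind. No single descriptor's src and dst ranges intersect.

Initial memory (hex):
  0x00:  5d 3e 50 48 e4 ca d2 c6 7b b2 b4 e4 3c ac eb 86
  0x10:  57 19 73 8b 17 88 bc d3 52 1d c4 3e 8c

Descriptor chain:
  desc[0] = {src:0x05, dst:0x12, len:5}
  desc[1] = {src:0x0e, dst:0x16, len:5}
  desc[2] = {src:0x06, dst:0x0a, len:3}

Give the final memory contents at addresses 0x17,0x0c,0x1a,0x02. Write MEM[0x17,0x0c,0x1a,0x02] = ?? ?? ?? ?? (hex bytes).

MEM[0x17,0x0c,0x1a,0x02] = 86 7b ca 50

[0] 0x05->0x12 len=5 : ca d2 c6 7b b2
[1] 0x0e->0x16 len=5 : eb 86 57 19 ca
[2] 0x06->0x0a len=3 : d2 c6 7b
query mem[0x17]=0x86, mem[0x0c]=0x7b, mem[0x1a]=0xca, mem[0x02]=0x50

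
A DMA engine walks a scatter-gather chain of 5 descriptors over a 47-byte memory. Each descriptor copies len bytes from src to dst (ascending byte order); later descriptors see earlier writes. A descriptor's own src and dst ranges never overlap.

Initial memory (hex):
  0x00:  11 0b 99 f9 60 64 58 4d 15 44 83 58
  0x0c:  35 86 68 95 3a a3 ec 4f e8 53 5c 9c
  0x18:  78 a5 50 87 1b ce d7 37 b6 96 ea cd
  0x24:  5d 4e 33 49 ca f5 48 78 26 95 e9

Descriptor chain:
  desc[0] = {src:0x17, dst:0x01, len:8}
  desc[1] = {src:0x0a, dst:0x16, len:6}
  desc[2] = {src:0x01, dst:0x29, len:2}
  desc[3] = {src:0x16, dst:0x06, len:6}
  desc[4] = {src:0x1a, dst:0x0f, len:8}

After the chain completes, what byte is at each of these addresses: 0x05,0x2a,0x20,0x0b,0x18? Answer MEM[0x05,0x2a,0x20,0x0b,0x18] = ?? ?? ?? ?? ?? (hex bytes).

#0 dst[0x01+8] := {0x9c,0x78,0xa5,0x50,0x87,0x1b,0xce,0xd7}
#1 dst[0x16+6] := {0x83,0x58,0x35,0x86,0x68,0x95}
#2 dst[0x29+2] := {0x9c,0x78}
#3 dst[0x06+6] := {0x83,0x58,0x35,0x86,0x68,0x95}
#4 dst[0x0f+8] := {0x68,0x95,0x1b,0xce,0xd7,0x37,0xb6,0x96}
query mem[0x05]=0x87, mem[0x2a]=0x78, mem[0x20]=0xb6, mem[0x0b]=0x95, mem[0x18]=0x35

MEM[0x05,0x2a,0x20,0x0b,0x18] = 87 78 b6 95 35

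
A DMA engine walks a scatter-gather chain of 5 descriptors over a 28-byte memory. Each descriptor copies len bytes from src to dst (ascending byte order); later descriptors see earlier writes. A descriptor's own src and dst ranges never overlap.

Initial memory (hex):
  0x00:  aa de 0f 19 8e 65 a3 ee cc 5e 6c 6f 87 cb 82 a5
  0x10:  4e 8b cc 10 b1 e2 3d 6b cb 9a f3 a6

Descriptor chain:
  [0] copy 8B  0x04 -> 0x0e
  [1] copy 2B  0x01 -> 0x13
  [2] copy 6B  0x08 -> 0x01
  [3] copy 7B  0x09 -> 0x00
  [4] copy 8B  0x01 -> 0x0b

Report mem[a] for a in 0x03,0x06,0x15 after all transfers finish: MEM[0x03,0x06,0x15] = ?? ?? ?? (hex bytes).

D0: mem[0x0e..0x15] <- [8e 65 a3 ee cc 5e 6c 6f]
D1: mem[0x13..0x14] <- [de 0f]
D2: mem[0x01..0x06] <- [cc 5e 6c 6f 87 cb]
D3: mem[0x00..0x06] <- [5e 6c 6f 87 cb 8e 65]
D4: mem[0x0b..0x12] <- [6c 6f 87 cb 8e 65 ee cc]
query mem[0x03]=0x87, mem[0x06]=0x65, mem[0x15]=0x6f

MEM[0x03,0x06,0x15] = 87 65 6f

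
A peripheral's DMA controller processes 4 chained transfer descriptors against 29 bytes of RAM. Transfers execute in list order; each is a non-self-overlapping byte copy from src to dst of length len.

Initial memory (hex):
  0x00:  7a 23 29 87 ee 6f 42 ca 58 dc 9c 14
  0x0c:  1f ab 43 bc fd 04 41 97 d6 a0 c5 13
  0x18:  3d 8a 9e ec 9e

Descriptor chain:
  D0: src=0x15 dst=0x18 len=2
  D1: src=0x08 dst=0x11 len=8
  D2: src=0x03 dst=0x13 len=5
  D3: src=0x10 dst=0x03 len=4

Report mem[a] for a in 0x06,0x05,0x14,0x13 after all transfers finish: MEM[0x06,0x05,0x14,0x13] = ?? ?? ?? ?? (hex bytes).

[0] 0x15->0x18 len=2 : a0 c5
[1] 0x08->0x11 len=8 : 58 dc 9c 14 1f ab 43 bc
[2] 0x03->0x13 len=5 : 87 ee 6f 42 ca
[3] 0x10->0x03 len=4 : fd 58 dc 87
query mem[0x06]=0x87, mem[0x05]=0xdc, mem[0x14]=0xee, mem[0x13]=0x87

MEM[0x06,0x05,0x14,0x13] = 87 dc ee 87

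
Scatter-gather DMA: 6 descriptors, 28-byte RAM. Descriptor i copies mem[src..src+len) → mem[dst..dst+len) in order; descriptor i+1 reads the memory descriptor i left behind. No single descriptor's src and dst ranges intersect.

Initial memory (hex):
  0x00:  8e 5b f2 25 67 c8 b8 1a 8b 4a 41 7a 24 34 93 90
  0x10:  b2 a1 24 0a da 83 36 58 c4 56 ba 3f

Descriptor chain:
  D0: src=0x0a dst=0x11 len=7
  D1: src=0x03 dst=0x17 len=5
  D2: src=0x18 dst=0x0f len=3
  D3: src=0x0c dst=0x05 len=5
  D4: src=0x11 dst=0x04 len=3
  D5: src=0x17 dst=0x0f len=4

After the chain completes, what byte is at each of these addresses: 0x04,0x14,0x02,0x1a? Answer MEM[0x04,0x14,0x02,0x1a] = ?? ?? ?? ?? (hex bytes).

D0: mem[0x11..0x17] <- [41 7a 24 34 93 90 b2]
D1: mem[0x17..0x1b] <- [25 67 c8 b8 1a]
D2: mem[0x0f..0x11] <- [67 c8 b8]
D3: mem[0x05..0x09] <- [24 34 93 67 c8]
D4: mem[0x04..0x06] <- [b8 7a 24]
D5: mem[0x0f..0x12] <- [25 67 c8 b8]
query mem[0x04]=0xb8, mem[0x14]=0x34, mem[0x02]=0xf2, mem[0x1a]=0xb8

MEM[0x04,0x14,0x02,0x1a] = b8 34 f2 b8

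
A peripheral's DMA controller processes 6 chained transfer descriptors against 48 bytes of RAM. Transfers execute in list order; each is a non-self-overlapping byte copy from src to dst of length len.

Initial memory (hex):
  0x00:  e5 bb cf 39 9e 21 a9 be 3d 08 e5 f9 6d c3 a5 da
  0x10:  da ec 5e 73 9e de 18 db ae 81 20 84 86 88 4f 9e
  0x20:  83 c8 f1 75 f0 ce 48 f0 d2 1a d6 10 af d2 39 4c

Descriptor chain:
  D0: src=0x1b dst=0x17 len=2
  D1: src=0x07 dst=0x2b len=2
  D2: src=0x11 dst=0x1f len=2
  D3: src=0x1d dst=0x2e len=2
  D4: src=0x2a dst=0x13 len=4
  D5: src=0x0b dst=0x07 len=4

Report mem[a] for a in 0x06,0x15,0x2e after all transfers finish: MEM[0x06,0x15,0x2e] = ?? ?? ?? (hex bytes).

MEM[0x06,0x15,0x2e] = a9 3d 88

#0 dst[0x17+2] := {0x84,0x86}
#1 dst[0x2b+2] := {0xbe,0x3d}
#2 dst[0x1f+2] := {0xec,0x5e}
#3 dst[0x2e+2] := {0x88,0x4f}
#4 dst[0x13+4] := {0xd6,0xbe,0x3d,0xd2}
#5 dst[0x07+4] := {0xf9,0x6d,0xc3,0xa5}
query mem[0x06]=0xa9, mem[0x15]=0x3d, mem[0x2e]=0x88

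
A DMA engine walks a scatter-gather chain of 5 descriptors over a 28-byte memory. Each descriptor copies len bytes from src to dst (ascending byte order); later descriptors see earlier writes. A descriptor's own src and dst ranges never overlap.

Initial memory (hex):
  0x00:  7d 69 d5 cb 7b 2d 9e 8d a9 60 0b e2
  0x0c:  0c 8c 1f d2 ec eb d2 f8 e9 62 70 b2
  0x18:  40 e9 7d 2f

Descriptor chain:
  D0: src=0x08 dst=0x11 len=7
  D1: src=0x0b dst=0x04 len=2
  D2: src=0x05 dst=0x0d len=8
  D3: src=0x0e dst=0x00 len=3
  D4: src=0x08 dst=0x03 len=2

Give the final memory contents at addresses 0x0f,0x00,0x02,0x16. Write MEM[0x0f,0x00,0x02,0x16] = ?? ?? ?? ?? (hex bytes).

MEM[0x0f,0x00,0x02,0x16] = 8d 9e a9 8c

[0] 0x08->0x11 len=7 : a9 60 0b e2 0c 8c 1f
[1] 0x0b->0x04 len=2 : e2 0c
[2] 0x05->0x0d len=8 : 0c 9e 8d a9 60 0b e2 0c
[3] 0x0e->0x00 len=3 : 9e 8d a9
[4] 0x08->0x03 len=2 : a9 60
query mem[0x0f]=0x8d, mem[0x00]=0x9e, mem[0x02]=0xa9, mem[0x16]=0x8c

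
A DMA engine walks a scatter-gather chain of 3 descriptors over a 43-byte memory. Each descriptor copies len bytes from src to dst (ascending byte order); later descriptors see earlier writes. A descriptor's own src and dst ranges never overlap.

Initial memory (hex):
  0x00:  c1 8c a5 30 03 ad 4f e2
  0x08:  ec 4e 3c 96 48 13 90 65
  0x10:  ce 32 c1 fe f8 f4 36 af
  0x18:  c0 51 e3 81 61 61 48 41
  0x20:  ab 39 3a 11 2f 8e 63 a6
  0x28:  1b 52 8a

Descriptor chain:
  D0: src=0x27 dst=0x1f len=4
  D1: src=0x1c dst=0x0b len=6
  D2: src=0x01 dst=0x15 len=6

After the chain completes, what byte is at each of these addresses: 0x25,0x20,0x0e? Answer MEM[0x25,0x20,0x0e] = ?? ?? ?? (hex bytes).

MEM[0x25,0x20,0x0e] = 8e 1b a6

D0: mem[0x1f..0x22] <- [a6 1b 52 8a]
D1: mem[0x0b..0x10] <- [61 61 48 a6 1b 52]
D2: mem[0x15..0x1a] <- [8c a5 30 03 ad 4f]
query mem[0x25]=0x8e, mem[0x20]=0x1b, mem[0x0e]=0xa6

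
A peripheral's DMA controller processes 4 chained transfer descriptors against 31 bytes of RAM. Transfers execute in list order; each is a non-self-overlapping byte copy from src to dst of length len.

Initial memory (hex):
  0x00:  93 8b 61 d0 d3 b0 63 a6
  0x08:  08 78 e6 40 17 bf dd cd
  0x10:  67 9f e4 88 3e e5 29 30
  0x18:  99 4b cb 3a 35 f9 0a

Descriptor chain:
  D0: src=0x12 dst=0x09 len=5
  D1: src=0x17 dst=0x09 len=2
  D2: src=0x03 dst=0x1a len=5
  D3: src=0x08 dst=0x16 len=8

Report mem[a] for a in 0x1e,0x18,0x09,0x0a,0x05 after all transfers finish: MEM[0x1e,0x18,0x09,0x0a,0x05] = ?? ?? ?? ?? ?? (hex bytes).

MEM[0x1e,0x18,0x09,0x0a,0x05] = a6 99 30 99 b0

#0 dst[0x09+5] := {0xe4,0x88,0x3e,0xe5,0x29}
#1 dst[0x09+2] := {0x30,0x99}
#2 dst[0x1a+5] := {0xd0,0xd3,0xb0,0x63,0xa6}
#3 dst[0x16+8] := {0x08,0x30,0x99,0x3e,0xe5,0x29,0xdd,0xcd}
query mem[0x1e]=0xa6, mem[0x18]=0x99, mem[0x09]=0x30, mem[0x0a]=0x99, mem[0x05]=0xb0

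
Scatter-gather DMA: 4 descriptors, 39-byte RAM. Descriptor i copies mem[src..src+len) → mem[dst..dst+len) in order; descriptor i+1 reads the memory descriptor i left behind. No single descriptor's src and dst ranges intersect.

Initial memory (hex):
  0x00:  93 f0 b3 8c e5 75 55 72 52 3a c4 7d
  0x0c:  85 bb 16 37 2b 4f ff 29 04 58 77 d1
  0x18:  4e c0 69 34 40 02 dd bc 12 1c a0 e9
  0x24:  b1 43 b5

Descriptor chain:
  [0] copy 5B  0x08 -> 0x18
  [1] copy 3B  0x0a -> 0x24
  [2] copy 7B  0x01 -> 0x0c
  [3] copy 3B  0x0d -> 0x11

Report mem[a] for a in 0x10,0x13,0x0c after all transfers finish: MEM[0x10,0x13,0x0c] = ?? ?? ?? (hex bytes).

MEM[0x10,0x13,0x0c] = 75 e5 f0

  after D0: wrote 5B at 0x18 = 523ac47d85
  after D1: wrote 3B at 0x24 = c47d85
  after D2: wrote 7B at 0x0c = f0b38ce5755572
  after D3: wrote 3B at 0x11 = b38ce5
query mem[0x10]=0x75, mem[0x13]=0xe5, mem[0x0c]=0xf0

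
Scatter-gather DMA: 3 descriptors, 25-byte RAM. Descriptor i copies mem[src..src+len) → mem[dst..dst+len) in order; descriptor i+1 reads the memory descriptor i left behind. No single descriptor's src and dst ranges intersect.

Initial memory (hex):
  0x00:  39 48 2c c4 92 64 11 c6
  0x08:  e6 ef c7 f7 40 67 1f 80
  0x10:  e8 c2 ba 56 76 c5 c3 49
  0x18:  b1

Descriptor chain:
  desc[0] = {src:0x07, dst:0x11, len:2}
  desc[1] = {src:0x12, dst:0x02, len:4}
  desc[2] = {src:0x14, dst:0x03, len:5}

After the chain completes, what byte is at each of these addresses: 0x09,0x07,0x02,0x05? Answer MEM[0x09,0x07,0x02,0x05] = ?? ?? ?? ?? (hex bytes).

MEM[0x09,0x07,0x02,0x05] = ef b1 e6 c3

#0 dst[0x11+2] := {0xc6,0xe6}
#1 dst[0x02+4] := {0xe6,0x56,0x76,0xc5}
#2 dst[0x03+5] := {0x76,0xc5,0xc3,0x49,0xb1}
query mem[0x09]=0xef, mem[0x07]=0xb1, mem[0x02]=0xe6, mem[0x05]=0xc3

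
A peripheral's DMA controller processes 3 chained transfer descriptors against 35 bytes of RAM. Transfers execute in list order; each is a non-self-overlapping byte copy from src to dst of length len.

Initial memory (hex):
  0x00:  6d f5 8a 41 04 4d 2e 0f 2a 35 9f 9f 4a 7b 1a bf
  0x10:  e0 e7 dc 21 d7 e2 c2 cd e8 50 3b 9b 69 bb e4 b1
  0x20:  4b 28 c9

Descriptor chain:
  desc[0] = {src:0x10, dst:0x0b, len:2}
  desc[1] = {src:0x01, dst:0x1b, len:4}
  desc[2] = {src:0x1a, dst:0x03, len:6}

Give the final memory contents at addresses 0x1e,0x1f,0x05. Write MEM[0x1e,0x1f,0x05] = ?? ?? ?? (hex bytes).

  after D0: wrote 2B at 0x0b = e0e7
  after D1: wrote 4B at 0x1b = f58a4104
  after D2: wrote 6B at 0x03 = 3bf58a4104b1
query mem[0x1e]=0x04, mem[0x1f]=0xb1, mem[0x05]=0x8a

MEM[0x1e,0x1f,0x05] = 04 b1 8a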